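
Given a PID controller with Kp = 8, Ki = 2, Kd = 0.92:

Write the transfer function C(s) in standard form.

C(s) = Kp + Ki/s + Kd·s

Substituting values: C(s) = 8 + 2/s + 0.92s = (0.92s² + 8s + 2)/s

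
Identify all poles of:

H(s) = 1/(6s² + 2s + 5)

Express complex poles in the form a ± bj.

Discriminant = 2² - 4×6×5 = 4 - 120 = -116 < 0, so the poles are a complex conjugate pair s = (-2 ± j√116)/(2×6). Real part = -2/(2×6) = -2/12 ≈ -0.1667; imaginary part = ±√116/(2×6) ≈ 0.8975. Poles: s = -0.1667 ± 0.8975j.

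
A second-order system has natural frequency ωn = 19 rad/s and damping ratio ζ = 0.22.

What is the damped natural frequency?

ωd = ωn√(1 - ζ²) = 19√(1 - 0.22²) = 18.53 rad/s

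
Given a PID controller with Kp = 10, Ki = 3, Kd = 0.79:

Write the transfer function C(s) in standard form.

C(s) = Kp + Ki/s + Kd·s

Substituting values: C(s) = 10 + 3/s + 0.79s = (0.79s² + 10s + 3)/s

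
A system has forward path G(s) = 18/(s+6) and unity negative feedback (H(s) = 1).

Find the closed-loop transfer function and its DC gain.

T(s) = G/(1+GH) = [18/(s+6)] / [1 + 18/(s+6)] = 18/(s+6+18) = 18/(s+24). DC gain = 18/24 = 0.75.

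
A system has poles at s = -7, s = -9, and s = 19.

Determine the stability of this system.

Pole(s) at s = 19 are not in the left half-plane. System is unstable.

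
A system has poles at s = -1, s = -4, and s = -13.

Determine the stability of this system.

All poles are in the left half-plane. System is stable.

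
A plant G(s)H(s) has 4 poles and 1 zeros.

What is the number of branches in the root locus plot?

Root locus has n branches where n = number of poles = 4.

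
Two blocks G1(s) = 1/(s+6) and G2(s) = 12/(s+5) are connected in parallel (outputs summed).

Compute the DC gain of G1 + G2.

Parallel: G_eq = G1 + G2. DC gain = G1(0) + G2(0) = 1/6 + 12/5 = 0.1667 + 2.4 = 2.5667.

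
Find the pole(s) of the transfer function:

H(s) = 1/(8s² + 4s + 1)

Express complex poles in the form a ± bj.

Discriminant = 4² - 4×8×1 = 16 - 32 = -16 < 0, so the poles are a complex conjugate pair s = (-4 ± j√16)/(2×8). Real part = -4/(2×8) = -4/16 = -0.25; imaginary part = ±√16/(2×8) = 4/16 = 0.25. Poles: s = -0.25 ± 0.25j.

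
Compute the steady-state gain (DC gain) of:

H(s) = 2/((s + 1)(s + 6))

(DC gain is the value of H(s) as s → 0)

DC gain = H(0) = 2/(1 × 6) = 2/6 = 0.3333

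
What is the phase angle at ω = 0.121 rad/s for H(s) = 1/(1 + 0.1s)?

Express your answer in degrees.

Phase = -arctan(ωτ) = -arctan(0.121 × 0.1) = -0.7°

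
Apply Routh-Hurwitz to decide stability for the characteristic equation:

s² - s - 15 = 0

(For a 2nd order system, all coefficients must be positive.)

Coefficients: 1, -1, -15. b=-1, c=-15 not positive, so system is unstable.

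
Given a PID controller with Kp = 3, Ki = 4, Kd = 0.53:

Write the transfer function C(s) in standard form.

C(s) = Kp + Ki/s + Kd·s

Substituting values: C(s) = 3 + 4/s + 0.53s = (0.53s² + 3s + 4)/s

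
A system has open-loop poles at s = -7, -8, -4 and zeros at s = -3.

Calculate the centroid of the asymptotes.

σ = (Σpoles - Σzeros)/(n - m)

σ = (Σpoles - Σzeros)/(n - m) = (-19 - (-3))/(3 - 1) = -16/2 = -8.0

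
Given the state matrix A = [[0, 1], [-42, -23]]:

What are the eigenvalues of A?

det(A - λI) = λ² - (-23)λ + 42 = (λ - (-2))(λ - (-21)). Eigenvalues: -2, -21.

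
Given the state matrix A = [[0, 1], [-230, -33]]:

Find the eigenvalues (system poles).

det(A - λI) = λ² - (-33)λ + 230 = (λ - (-10))(λ - (-23)). Eigenvalues: -10, -23.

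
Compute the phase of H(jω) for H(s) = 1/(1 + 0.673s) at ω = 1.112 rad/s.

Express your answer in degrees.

Phase = -arctan(ωτ) = -arctan(1.112 × 0.673) = -36.8°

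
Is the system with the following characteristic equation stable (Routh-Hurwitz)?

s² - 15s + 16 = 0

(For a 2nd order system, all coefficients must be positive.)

Coefficients: 1, -15, 16. b=-15 not positive, so system is unstable.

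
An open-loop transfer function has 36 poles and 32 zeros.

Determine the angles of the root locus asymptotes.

n - m = 36 - 32 = 4. Angles: θk = (2k + 1)·180°/4 = 45°, 135°, 225°, 315°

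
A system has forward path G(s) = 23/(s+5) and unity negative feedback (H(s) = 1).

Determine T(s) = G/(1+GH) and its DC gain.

T(s) = G/(1+GH) = [23/(s+5)] / [1 + 23/(s+5)] = 23/(s+5+23) = 23/(s+28). DC gain = 23/28 = 0.8214.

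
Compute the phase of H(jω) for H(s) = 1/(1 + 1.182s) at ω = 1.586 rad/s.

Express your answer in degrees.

Phase = -arctan(ωτ) = -arctan(1.586 × 1.182) = -61.9°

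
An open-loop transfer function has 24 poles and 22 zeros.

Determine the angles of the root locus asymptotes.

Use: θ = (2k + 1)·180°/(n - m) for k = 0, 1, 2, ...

n - m = 24 - 22 = 2. Angles: θk = (2k + 1)·180°/2 = 90°, 270°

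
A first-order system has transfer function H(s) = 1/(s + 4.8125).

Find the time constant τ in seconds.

For H(s) = 1/(s + 1/τ), the pole is at -1/τ = -4.8125, so τ = 1/4.8125 = 0.2078 s.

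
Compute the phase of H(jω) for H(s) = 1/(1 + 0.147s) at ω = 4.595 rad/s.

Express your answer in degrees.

Phase = -arctan(ωτ) = -arctan(4.595 × 0.147) = -34.0°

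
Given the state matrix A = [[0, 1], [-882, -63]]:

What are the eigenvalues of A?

det(A - λI) = λ² - (-63)λ + 882 = (λ - (-21))(λ - (-42)). Eigenvalues: -21, -42.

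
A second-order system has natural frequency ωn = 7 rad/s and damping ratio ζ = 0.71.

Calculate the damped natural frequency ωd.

ωd = ωn√(1 - ζ²) = 7√(1 - 0.71²) = 4.93 rad/s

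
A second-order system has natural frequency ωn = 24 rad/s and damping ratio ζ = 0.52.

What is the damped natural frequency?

ωd = ωn√(1 - ζ²) = 24√(1 - 0.52²) = 20.5 rad/s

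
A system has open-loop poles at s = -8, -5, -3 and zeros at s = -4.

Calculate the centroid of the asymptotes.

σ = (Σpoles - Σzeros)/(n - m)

σ = (Σpoles - Σzeros)/(n - m) = (-16 - (-4))/(3 - 1) = -12/2 = -6.0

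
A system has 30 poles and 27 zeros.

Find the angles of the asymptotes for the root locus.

n - m = 30 - 27 = 3. Angles: θk = (2k + 1)·180°/3 = 60°, 180°, 300°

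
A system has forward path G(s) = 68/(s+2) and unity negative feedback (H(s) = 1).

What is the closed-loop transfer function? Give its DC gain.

T(s) = G/(1+GH) = [68/(s+2)] / [1 + 68/(s+2)] = 68/(s+2+68) = 68/(s+70). DC gain = 68/70 = 0.9714.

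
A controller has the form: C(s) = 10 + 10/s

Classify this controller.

This is a Proportional-Integral (PI) controller.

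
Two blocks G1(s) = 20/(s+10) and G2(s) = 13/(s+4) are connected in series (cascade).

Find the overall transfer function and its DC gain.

Series: multiply transfer functions. G_eq = 20/(s+10) × 13/(s+4) = 260/((s+10)(s+4)). DC gain = 260/(10×4) = 6.5.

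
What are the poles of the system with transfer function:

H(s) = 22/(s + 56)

Pole is where denominator = 0: s + 56 = 0, so s = -56.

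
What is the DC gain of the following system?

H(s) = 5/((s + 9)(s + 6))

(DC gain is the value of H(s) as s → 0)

DC gain = H(0) = 5/(9 × 6) = 5/54 = 0.0926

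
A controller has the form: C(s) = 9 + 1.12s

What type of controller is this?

This is a Proportional-Derivative (PD) controller.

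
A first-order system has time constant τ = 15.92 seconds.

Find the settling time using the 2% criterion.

For first-order system, 2% settling time ≈ 4τ = 4 × 15.92 = 63.68 s.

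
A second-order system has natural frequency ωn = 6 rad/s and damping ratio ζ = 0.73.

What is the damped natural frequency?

ωd = ωn√(1 - ζ²) = 6√(1 - 0.73²) = 4.1 rad/s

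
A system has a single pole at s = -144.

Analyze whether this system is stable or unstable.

Pole at s = -144 is in the left half-plane. Stable.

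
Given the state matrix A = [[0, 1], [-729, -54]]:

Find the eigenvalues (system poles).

det(A - λI) = λ² - (-54)λ + 729 = (λ - (-27))(λ - (-27)). Eigenvalues: -27, -27.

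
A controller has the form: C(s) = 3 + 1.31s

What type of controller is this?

This is a Proportional-Derivative (PD) controller.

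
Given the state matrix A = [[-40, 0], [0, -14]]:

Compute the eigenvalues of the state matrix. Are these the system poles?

For diagonal matrix, eigenvalues are diagonal entries: λ₁ = -40, λ₂ = -14. Eigenvalues of A = system poles.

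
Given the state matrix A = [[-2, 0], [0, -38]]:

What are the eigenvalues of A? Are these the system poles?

For diagonal matrix, eigenvalues are diagonal entries: λ₁ = -2, λ₂ = -38. Eigenvalues of A = system poles.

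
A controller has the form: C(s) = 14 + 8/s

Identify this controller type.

This is a Proportional-Integral (PI) controller.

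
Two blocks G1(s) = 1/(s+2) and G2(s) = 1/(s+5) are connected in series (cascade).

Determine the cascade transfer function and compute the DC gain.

Series: multiply transfer functions. G_eq = 1/(s+2) × 1/(s+5) = 1/((s+2)(s+5)). DC gain = 1/(2×5) = 0.1.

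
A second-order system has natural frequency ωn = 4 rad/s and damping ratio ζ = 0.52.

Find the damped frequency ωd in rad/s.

ωd = ωn√(1 - ζ²) = 4√(1 - 0.52²) = 3.42 rad/s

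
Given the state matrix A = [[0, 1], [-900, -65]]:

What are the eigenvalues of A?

det(A - λI) = λ² - (-65)λ + 900 = (λ - (-20))(λ - (-45)). Eigenvalues: -20, -45.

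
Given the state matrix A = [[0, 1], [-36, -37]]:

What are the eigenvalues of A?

det(A - λI) = λ² - (-37)λ + 36 = (λ - (-36))(λ - (-1)). Eigenvalues: -36, -1.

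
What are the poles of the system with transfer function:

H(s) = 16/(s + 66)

Pole is where denominator = 0: s + 66 = 0, so s = -66.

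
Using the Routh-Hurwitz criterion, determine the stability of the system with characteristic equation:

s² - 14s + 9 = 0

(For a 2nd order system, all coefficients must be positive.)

Coefficients: 1, -14, 9. b=-14 not positive, so system is unstable.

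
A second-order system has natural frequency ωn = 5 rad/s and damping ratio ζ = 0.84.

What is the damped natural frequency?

ωd = ωn√(1 - ζ²) = 5√(1 - 0.84²) = 2.71 rad/s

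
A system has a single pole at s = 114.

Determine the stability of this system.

Pole at s = 114 is in the right half-plane. Unstable.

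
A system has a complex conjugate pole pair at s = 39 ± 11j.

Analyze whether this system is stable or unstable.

Real part of poles is 39 (> 0, right half-plane). Unstable.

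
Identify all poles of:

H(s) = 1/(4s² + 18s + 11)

Discriminant = 18² - 4×4×11 = 324 - 176 = 148 > 0, so two distinct real poles. Using quadratic formula: s = (-18 ± √148)/(2×4) = (-18 ± √148)/8, with √148 ≈ 12.1655. s₁ ≈ -0.7293, s₂ ≈ -3.7707. Poles: s₁ = -0.7293, s₂ = -3.7707.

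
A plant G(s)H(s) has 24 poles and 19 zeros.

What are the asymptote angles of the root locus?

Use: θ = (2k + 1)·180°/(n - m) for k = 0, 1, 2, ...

n - m = 24 - 19 = 5. Angles: θk = (2k + 1)·180°/5 = 36°, 108°, 180°, 252°, 324°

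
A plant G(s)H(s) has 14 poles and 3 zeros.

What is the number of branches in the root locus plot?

Root locus has n branches where n = number of poles = 14.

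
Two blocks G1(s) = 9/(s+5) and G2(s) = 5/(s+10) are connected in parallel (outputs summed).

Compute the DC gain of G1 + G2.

Parallel: G_eq = G1 + G2. DC gain = G1(0) + G2(0) = 9/5 + 5/10 = 1.8 + 0.5 = 2.3.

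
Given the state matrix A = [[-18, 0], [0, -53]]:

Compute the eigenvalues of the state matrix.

For diagonal matrix, eigenvalues are diagonal entries: λ₁ = -18, λ₂ = -53.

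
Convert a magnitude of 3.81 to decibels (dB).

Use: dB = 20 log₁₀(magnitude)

dB = 20 log₁₀(3.81) = 11.6 dB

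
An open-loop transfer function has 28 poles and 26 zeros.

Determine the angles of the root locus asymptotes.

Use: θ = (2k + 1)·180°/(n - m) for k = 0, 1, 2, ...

n - m = 28 - 26 = 2. Angles: θk = (2k + 1)·180°/2 = 90°, 270°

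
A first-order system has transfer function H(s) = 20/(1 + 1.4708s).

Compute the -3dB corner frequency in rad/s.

Corner frequency = 1/τ = 1/1.4708 = 0.68 rad/s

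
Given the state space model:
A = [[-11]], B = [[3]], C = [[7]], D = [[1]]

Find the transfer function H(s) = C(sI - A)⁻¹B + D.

(sI - A)⁻¹ = 1/(s + 11). H(s) = 7×3/(s + 11) + 1 = (s + 32)/(s + 11).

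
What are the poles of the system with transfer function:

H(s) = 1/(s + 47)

Pole is where denominator = 0: s + 47 = 0, so s = -47.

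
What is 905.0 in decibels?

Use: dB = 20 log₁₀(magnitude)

dB = 20 log₁₀(905.0) = 59.1 dB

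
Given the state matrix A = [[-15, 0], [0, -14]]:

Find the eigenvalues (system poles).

For diagonal matrix, eigenvalues are diagonal entries: λ₁ = -15, λ₂ = -14.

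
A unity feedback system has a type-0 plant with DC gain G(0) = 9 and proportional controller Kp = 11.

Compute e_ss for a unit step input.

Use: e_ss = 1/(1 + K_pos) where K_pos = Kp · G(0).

K_pos = Kp · G(0) = 11 × 9 = 99. e_ss = 1/(1 + 99) = 0.01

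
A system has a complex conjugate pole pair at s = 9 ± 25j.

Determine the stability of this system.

Real part of poles is 9 (> 0, right half-plane). Unstable.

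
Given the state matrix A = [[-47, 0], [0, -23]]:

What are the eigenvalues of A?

For diagonal matrix, eigenvalues are diagonal entries: λ₁ = -47, λ₂ = -23.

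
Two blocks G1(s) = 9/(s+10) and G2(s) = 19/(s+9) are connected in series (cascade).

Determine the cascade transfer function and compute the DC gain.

Series: multiply transfer functions. G_eq = 9/(s+10) × 19/(s+9) = 171/((s+10)(s+9)). DC gain = 171/(10×9) = 1.9.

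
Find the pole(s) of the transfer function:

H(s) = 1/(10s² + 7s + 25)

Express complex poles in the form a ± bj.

Discriminant = 7² - 4×10×25 = 49 - 1000 = -951 < 0, so the poles are a complex conjugate pair s = (-7 ± j√951)/(2×10). Real part = -7/(2×10) = -7/20 = -0.35; imaginary part = ±√951/(2×10) ≈ 1.5419. Poles: s = -0.35 ± 1.5419j.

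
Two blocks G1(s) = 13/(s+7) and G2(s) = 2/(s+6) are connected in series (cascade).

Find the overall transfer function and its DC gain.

Series: multiply transfer functions. G_eq = 13/(s+7) × 2/(s+6) = 26/((s+7)(s+6)). DC gain = 26/(7×6) = 0.6190.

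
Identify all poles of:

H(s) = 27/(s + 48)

Pole is where denominator = 0: s + 48 = 0, so s = -48.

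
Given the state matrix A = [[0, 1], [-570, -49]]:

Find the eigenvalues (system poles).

det(A - λI) = λ² - (-49)λ + 570 = (λ - (-30))(λ - (-19)). Eigenvalues: -30, -19.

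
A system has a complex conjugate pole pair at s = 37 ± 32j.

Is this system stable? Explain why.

Real part of poles is 37 (> 0, right half-plane). Unstable.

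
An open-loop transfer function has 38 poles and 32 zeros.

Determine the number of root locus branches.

Root locus has n branches where n = number of poles = 38.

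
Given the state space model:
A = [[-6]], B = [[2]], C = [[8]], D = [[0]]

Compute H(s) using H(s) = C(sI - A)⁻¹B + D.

(sI - A)⁻¹ = 1/(s + 6). H(s) = 8 × 2/(s + 6) + 0 = 16/(s + 6).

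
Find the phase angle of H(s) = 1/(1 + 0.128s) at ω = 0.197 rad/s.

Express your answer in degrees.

Phase = -arctan(ωτ) = -arctan(0.197 × 0.128) = -1.4°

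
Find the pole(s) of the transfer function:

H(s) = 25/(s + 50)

Pole is where denominator = 0: s + 50 = 0, so s = -50.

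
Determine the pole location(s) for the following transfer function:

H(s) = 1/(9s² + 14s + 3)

Discriminant = 14² - 4×9×3 = 196 - 108 = 88 > 0, so two distinct real poles. Using quadratic formula: s = (-14 ± √88)/(2×9) = (-14 ± √88)/18, with √88 ≈ 9.3808. s₁ ≈ -0.2566, s₂ ≈ -1.2989. Poles: s₁ = -0.2566, s₂ = -1.2989.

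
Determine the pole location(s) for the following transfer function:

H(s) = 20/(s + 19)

Pole is where denominator = 0: s + 19 = 0, so s = -19.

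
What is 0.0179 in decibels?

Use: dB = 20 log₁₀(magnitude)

dB = 20 log₁₀(0.0179) = -34.9 dB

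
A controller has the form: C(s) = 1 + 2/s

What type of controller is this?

This is a Proportional-Integral (PI) controller.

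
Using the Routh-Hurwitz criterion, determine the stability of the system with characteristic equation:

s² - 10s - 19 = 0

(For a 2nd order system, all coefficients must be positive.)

Coefficients: 1, -10, -19. b=-10, c=-19 not positive, so system is unstable.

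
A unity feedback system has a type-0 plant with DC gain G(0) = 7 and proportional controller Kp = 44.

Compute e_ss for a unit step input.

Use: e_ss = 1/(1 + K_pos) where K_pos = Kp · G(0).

K_pos = Kp · G(0) = 44 × 7 = 308. e_ss = 1/(1 + 308) = 0.0032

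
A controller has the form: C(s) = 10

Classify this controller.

This is a Proportional (P) controller.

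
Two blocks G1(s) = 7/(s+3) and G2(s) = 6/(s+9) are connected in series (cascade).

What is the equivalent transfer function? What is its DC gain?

Series: multiply transfer functions. G_eq = 7/(s+3) × 6/(s+9) = 42/((s+3)(s+9)). DC gain = 42/(3×9) = 1.5556.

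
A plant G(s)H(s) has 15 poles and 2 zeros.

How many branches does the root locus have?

Root locus has n branches where n = number of poles = 15.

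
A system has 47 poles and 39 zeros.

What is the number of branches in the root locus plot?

Root locus has n branches where n = number of poles = 47.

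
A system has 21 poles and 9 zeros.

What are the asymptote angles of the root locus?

n - m = 21 - 9 = 12. Angles: θk = (2k + 1)·180°/12 = 15°, 45°, 75°, 105°, 135°, 165°, 195°, 225°, 255°, 285°, 315°, 345°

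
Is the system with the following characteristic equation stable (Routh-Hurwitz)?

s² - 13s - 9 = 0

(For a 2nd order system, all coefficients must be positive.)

Coefficients: 1, -13, -9. b=-13, c=-9 not positive, so system is unstable.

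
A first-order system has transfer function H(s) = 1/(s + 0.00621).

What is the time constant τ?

For H(s) = 1/(s + 1/τ), the pole is at -1/τ = -0.00621, so τ = 1/0.00621 = 161 s.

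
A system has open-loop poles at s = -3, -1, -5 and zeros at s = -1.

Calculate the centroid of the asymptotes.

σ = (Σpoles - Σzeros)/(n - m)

σ = (Σpoles - Σzeros)/(n - m) = (-9 - (-1))/(3 - 1) = -8/2 = -4.0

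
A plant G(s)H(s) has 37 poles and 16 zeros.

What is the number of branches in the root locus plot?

Root locus has n branches where n = number of poles = 37.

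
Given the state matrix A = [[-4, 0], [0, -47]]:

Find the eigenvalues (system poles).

For diagonal matrix, eigenvalues are diagonal entries: λ₁ = -4, λ₂ = -47.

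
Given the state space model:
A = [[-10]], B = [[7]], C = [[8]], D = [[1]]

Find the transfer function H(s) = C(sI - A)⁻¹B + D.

(sI - A)⁻¹ = 1/(s + 10). H(s) = 8×7/(s + 10) + 1 = (s + 66)/(s + 10).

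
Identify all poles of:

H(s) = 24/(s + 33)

Pole is where denominator = 0: s + 33 = 0, so s = -33.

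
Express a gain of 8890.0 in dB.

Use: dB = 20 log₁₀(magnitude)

dB = 20 log₁₀(8890.0) = 79.0 dB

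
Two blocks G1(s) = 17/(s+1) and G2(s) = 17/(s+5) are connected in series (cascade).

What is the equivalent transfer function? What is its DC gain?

Series: multiply transfer functions. G_eq = 17/(s+1) × 17/(s+5) = 289/((s+1)(s+5)). DC gain = 289/(1×5) = 57.8.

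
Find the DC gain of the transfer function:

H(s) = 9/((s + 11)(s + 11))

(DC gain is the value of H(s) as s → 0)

DC gain = H(0) = 9/(11 × 11) = 9/121 = 0.0744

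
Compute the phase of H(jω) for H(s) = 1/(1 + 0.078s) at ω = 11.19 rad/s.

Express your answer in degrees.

Phase = -arctan(ωτ) = -arctan(11.19 × 0.078) = -41.1°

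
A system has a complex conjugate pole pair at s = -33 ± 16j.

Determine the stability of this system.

Real part of poles is -33 (< 0, left half-plane). Stable.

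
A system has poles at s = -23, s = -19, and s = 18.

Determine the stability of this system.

Pole(s) at s = 18 are not in the left half-plane. System is unstable.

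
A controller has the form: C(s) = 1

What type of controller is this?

This is a Proportional (P) controller.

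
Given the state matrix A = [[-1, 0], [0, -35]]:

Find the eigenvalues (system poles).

For diagonal matrix, eigenvalues are diagonal entries: λ₁ = -1, λ₂ = -35.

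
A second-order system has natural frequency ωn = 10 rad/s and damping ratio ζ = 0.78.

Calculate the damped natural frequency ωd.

ωd = ωn√(1 - ζ²) = 10√(1 - 0.78²) = 6.26 rad/s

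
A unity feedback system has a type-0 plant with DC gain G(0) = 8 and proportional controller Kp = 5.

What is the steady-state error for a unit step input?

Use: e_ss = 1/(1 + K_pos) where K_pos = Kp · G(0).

K_pos = Kp · G(0) = 5 × 8 = 40. e_ss = 1/(1 + 40) = 0.0244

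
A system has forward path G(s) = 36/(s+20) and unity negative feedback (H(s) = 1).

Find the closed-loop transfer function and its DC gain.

T(s) = G/(1+GH) = [36/(s+20)] / [1 + 36/(s+20)] = 36/(s+20+36) = 36/(s+56). DC gain = 36/56 = 0.6429.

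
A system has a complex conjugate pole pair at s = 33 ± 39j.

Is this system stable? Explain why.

Real part of poles is 33 (> 0, right half-plane). Unstable.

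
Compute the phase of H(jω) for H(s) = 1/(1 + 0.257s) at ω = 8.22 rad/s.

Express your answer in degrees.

Phase = -arctan(ωτ) = -arctan(8.22 × 0.257) = -64.7°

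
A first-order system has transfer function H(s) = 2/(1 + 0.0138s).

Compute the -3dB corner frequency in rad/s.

Corner frequency = 1/τ = 1/0.0138 = 72.464 rad/s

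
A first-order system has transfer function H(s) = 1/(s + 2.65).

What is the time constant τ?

For H(s) = 1/(s + 1/τ), the pole is at -1/τ = -2.65, so τ = 1/2.65 = 0.3774 s.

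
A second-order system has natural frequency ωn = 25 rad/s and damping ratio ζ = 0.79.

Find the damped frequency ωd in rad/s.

ωd = ωn√(1 - ζ²) = 25√(1 - 0.79²) = 15.33 rad/s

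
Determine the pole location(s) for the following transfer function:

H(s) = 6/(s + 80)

Pole is where denominator = 0: s + 80 = 0, so s = -80.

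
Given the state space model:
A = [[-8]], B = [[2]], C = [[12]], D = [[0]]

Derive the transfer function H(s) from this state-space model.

(sI - A)⁻¹ = 1/(s + 8). H(s) = 12 × 2/(s + 8) + 0 = 24/(s + 8).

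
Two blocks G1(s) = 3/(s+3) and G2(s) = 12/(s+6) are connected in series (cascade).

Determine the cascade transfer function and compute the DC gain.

Series: multiply transfer functions. G_eq = 3/(s+3) × 12/(s+6) = 36/((s+3)(s+6)). DC gain = 36/(3×6) = 2.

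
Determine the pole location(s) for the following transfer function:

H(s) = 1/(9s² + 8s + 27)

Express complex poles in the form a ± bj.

Discriminant = 8² - 4×9×27 = 64 - 972 = -908 < 0, so the poles are a complex conjugate pair s = (-8 ± j√908)/(2×9). Real part = -8/(2×9) = -8/18 ≈ -0.4444; imaginary part = ±√908/(2×9) ≈ 1.6741. Poles: s = -0.4444 ± 1.6741j.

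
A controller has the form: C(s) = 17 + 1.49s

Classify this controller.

This is a Proportional-Derivative (PD) controller.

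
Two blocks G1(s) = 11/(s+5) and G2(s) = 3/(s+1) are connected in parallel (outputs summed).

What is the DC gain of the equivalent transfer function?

Parallel: G_eq = G1 + G2. DC gain = G1(0) + G2(0) = 11/5 + 3/1 = 2.2 + 3 = 5.2.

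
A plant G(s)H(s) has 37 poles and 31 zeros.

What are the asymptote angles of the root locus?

n - m = 37 - 31 = 6. Angles: θk = (2k + 1)·180°/6 = 30°, 90°, 150°, 210°, 270°, 330°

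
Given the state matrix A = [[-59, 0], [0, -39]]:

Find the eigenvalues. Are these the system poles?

For diagonal matrix, eigenvalues are diagonal entries: λ₁ = -59, λ₂ = -39. Eigenvalues of A = system poles.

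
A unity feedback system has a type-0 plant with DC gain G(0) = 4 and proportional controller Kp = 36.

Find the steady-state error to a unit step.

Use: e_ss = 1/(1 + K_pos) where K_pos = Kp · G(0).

K_pos = Kp · G(0) = 36 × 4 = 144. e_ss = 1/(1 + 144) = 0.0069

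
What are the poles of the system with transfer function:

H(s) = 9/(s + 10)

Pole is where denominator = 0: s + 10 = 0, so s = -10.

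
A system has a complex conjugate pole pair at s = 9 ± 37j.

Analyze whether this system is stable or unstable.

Real part of poles is 9 (> 0, right half-plane). Unstable.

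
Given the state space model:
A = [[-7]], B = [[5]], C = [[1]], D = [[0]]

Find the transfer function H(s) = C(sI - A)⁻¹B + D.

(sI - A)⁻¹ = 1/(s + 7). H(s) = 1 × 5/(s + 7) + 0 = 5/(s + 7).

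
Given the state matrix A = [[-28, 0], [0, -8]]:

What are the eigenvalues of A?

For diagonal matrix, eigenvalues are diagonal entries: λ₁ = -28, λ₂ = -8.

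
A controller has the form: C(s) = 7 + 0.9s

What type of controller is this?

This is a Proportional-Derivative (PD) controller.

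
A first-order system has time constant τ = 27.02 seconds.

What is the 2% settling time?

For first-order system, 2% settling time ≈ 4τ = 4 × 27.02 = 108.08 s.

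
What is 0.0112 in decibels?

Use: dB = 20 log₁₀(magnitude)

dB = 20 log₁₀(0.0112) = -39.0 dB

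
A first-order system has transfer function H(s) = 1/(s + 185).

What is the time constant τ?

For H(s) = 1/(s + 1/τ), the pole is at -1/τ = -185, so τ = 1/185 = 0.0054 s.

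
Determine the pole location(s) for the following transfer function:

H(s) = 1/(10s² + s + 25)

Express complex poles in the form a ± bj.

Discriminant = 1² - 4×10×25 = 1 - 1000 = -999 < 0, so the poles are a complex conjugate pair s = (-1 ± j√999)/(2×10). Real part = -1/(2×10) = -1/20 = -0.05; imaginary part = ±√999/(2×10) ≈ 1.5803. Poles: s = -0.05 ± 1.5803j.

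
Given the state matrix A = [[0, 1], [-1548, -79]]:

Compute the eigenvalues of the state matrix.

det(A - λI) = λ² - (-79)λ + 1548 = (λ - (-43))(λ - (-36)). Eigenvalues: -43, -36.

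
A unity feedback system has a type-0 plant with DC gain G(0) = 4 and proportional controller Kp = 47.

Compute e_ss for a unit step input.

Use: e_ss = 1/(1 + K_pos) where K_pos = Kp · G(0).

K_pos = Kp · G(0) = 47 × 4 = 188. e_ss = 1/(1 + 188) = 0.0053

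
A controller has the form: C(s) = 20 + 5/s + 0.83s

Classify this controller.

This is a Proportional-Integral-Derivative (PID) controller.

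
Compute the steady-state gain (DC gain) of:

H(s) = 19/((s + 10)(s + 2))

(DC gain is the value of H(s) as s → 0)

DC gain = H(0) = 19/(10 × 2) = 19/20 = 0.95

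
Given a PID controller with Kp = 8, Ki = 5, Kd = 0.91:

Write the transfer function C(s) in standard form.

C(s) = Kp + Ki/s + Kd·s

Substituting values: C(s) = 8 + 5/s + 0.91s = (0.91s² + 8s + 5)/s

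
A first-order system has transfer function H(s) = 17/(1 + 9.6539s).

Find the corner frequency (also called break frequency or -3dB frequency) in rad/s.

Corner frequency = 1/τ = 1/9.6539 = 0.104 rad/s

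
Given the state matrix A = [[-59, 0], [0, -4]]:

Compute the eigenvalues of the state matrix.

For diagonal matrix, eigenvalues are diagonal entries: λ₁ = -59, λ₂ = -4.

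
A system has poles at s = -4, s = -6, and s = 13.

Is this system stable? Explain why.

Pole(s) at s = 13 are not in the left half-plane. System is unstable.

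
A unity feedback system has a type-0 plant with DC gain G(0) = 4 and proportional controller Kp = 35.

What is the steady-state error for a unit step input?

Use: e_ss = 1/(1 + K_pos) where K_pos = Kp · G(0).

K_pos = Kp · G(0) = 35 × 4 = 140. e_ss = 1/(1 + 140) = 0.0071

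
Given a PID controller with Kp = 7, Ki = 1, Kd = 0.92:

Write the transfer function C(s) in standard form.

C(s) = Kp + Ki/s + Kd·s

Substituting values: C(s) = 7 + 1/s + 0.92s = (0.92s² + 7s + 1)/s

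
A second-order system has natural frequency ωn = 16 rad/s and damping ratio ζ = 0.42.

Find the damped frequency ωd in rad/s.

ωd = ωn√(1 - ζ²) = 16√(1 - 0.42²) = 14.52 rad/s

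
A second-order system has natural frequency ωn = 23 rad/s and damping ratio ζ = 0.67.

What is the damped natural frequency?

ωd = ωn√(1 - ζ²) = 23√(1 - 0.67²) = 17.07 rad/s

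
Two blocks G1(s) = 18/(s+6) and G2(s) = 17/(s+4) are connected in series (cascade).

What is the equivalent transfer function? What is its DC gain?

Series: multiply transfer functions. G_eq = 18/(s+6) × 17/(s+4) = 306/((s+6)(s+4)). DC gain = 306/(6×4) = 12.75.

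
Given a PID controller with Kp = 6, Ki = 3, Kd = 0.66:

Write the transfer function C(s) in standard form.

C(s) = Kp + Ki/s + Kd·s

Substituting values: C(s) = 6 + 3/s + 0.66s = (0.66s² + 6s + 3)/s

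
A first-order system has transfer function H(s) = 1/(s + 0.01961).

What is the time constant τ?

For H(s) = 1/(s + 1/τ), the pole is at -1/τ = -0.01961, so τ = 1/0.01961 = 50.99 s.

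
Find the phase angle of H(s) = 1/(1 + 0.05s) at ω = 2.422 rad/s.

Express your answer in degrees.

Phase = -arctan(ωτ) = -arctan(2.422 × 0.05) = -6.9°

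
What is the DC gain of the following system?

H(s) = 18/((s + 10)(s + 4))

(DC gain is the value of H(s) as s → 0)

DC gain = H(0) = 18/(10 × 4) = 18/40 = 0.45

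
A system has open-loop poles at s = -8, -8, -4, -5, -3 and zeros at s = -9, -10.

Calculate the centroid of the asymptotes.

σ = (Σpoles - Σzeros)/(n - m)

σ = (Σpoles - Σzeros)/(n - m) = (-28 - (-19))/(5 - 2) = -9/3 = -3.0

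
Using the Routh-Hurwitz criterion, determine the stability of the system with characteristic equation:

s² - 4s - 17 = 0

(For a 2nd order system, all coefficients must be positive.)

Coefficients: 1, -4, -17. b=-4, c=-17 not positive, so system is unstable.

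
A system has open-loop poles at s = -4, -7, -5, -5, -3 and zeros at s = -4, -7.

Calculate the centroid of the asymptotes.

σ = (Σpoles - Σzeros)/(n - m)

σ = (Σpoles - Σzeros)/(n - m) = (-24 - (-11))/(5 - 2) = -13/3 = -4.33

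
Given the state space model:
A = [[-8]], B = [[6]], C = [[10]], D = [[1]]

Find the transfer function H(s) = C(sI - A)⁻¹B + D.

(sI - A)⁻¹ = 1/(s + 8). H(s) = 10×6/(s + 8) + 1 = (s + 68)/(s + 8).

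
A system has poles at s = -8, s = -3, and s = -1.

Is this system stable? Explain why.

All poles are in the left half-plane. System is stable.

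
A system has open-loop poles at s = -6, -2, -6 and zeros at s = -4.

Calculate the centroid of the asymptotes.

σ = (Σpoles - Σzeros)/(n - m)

σ = (Σpoles - Σzeros)/(n - m) = (-14 - (-4))/(3 - 1) = -10/2 = -5.0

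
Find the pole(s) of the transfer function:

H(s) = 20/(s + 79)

Pole is where denominator = 0: s + 79 = 0, so s = -79.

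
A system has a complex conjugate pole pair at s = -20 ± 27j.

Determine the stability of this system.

Real part of poles is -20 (< 0, left half-plane). Stable.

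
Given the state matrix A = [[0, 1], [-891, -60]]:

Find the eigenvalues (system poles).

det(A - λI) = λ² - (-60)λ + 891 = (λ - (-27))(λ - (-33)). Eigenvalues: -27, -33.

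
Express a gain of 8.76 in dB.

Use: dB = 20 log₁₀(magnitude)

dB = 20 log₁₀(8.76) = 18.9 dB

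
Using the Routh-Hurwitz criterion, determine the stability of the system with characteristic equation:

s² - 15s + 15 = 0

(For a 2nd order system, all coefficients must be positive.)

Coefficients: 1, -15, 15. b=-15 not positive, so system is unstable.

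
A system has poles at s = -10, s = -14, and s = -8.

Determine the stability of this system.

All poles are in the left half-plane. System is stable.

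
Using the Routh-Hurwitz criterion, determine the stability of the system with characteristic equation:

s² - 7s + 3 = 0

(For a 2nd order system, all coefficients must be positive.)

Coefficients: 1, -7, 3. b=-7 not positive, so system is unstable.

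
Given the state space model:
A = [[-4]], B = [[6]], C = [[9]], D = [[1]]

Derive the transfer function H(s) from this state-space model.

(sI - A)⁻¹ = 1/(s + 4). H(s) = 9×6/(s + 4) + 1 = (s + 58)/(s + 4).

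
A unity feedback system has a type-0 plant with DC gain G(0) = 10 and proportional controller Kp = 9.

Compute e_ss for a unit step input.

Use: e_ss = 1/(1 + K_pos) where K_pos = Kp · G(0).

K_pos = Kp · G(0) = 9 × 10 = 90. e_ss = 1/(1 + 90) = 0.0110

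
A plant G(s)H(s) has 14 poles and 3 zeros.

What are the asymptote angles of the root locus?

n - m = 14 - 3 = 11. Angles: θk = (2k + 1)·180°/11 = 16.36°, 49.09°, 81.82°, 114.55°, 147.27°, 180°, 212.73°, 245.45°, 278.18°, 310.91°, 343.64°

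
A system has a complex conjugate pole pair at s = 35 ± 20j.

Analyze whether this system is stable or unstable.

Real part of poles is 35 (> 0, right half-plane). Unstable.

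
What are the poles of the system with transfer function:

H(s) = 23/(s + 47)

Pole is where denominator = 0: s + 47 = 0, so s = -47.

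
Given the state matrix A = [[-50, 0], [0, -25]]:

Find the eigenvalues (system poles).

For diagonal matrix, eigenvalues are diagonal entries: λ₁ = -50, λ₂ = -25.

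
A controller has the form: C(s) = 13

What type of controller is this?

This is a Proportional (P) controller.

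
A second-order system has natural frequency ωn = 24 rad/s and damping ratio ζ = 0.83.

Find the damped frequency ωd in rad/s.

ωd = ωn√(1 - ζ²) = 24√(1 - 0.83²) = 13.39 rad/s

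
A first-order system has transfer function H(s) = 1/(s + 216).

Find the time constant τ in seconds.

For H(s) = 1/(s + 1/τ), the pole is at -1/τ = -216, so τ = 1/216 = 0.0046 s.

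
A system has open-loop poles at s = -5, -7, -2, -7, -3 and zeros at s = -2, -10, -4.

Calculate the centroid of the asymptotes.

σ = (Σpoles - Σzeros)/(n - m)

σ = (Σpoles - Σzeros)/(n - m) = (-24 - (-16))/(5 - 3) = -8/2 = -4.0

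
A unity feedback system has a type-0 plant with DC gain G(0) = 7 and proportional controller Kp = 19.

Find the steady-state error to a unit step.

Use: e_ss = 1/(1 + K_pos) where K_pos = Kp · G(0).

K_pos = Kp · G(0) = 19 × 7 = 133. e_ss = 1/(1 + 133) = 0.0075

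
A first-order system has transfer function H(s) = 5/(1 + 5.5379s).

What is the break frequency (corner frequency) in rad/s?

Corner frequency = 1/τ = 1/5.5379 = 0.181 rad/s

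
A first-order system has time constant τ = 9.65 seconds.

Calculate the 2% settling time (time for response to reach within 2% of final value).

For first-order system, 2% settling time ≈ 4τ = 4 × 9.65 = 38.6 s.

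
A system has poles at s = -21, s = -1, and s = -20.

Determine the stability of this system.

All poles are in the left half-plane. System is stable.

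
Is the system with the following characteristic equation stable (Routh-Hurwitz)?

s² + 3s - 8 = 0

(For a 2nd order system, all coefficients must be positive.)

Coefficients: 1, 3, -8. c=-8 not positive, so system is unstable.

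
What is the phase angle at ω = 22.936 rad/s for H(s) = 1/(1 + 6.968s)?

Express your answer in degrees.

Phase = -arctan(ωτ) = -arctan(22.936 × 6.968) = -89.6°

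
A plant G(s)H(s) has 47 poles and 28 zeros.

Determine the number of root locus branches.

Root locus has n branches where n = number of poles = 47.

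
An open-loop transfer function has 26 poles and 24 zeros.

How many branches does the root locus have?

Root locus has n branches where n = number of poles = 26.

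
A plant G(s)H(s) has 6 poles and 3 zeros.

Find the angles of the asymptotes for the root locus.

n - m = 6 - 3 = 3. Angles: θk = (2k + 1)·180°/3 = 60°, 180°, 300°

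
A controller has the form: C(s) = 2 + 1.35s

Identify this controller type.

This is a Proportional-Derivative (PD) controller.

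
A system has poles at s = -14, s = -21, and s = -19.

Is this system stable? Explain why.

All poles are in the left half-plane. System is stable.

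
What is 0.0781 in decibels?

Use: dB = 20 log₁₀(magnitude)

dB = 20 log₁₀(0.0781) = -22.1 dB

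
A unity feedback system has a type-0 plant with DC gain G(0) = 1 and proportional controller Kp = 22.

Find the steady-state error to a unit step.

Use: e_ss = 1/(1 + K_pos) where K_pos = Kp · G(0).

K_pos = Kp · G(0) = 22 × 1 = 22. e_ss = 1/(1 + 22) = 0.0435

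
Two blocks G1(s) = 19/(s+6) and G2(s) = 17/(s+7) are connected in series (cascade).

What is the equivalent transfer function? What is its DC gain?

Series: multiply transfer functions. G_eq = 19/(s+6) × 17/(s+7) = 323/((s+6)(s+7)). DC gain = 323/(6×7) = 7.6905.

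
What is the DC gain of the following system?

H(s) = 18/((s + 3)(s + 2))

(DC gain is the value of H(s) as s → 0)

DC gain = H(0) = 18/(3 × 2) = 18/6 = 3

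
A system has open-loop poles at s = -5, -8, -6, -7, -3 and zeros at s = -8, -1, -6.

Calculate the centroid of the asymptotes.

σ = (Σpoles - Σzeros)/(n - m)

σ = (Σpoles - Σzeros)/(n - m) = (-29 - (-15))/(5 - 3) = -14/2 = -7.0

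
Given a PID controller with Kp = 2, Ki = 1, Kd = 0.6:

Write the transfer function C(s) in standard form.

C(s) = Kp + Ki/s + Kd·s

Substituting values: C(s) = 2 + 1/s + 0.6s = (0.6s² + 2s + 1)/s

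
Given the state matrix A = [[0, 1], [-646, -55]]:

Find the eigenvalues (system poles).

det(A - λI) = λ² - (-55)λ + 646 = (λ - (-38))(λ - (-17)). Eigenvalues: -38, -17.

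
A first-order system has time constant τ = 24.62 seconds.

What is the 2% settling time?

For first-order system, 2% settling time ≈ 4τ = 4 × 24.62 = 98.48 s.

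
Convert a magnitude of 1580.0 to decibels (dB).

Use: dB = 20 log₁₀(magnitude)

dB = 20 log₁₀(1580.0) = 64.0 dB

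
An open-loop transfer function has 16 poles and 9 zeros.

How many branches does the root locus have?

Root locus has n branches where n = number of poles = 16.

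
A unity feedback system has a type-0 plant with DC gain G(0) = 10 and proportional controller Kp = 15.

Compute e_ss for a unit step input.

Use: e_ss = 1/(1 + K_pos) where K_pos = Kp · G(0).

K_pos = Kp · G(0) = 15 × 10 = 150. e_ss = 1/(1 + 150) = 0.0066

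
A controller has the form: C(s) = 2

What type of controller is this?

This is a Proportional (P) controller.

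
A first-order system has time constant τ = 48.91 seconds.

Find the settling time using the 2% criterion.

For first-order system, 2% settling time ≈ 4τ = 4 × 48.91 = 195.64 s.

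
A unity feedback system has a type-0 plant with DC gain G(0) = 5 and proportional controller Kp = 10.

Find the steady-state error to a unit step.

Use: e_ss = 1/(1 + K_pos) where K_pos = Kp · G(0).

K_pos = Kp · G(0) = 10 × 5 = 50. e_ss = 1/(1 + 50) = 0.0196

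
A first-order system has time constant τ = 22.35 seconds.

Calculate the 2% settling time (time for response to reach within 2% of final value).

For first-order system, 2% settling time ≈ 4τ = 4 × 22.35 = 89.4 s.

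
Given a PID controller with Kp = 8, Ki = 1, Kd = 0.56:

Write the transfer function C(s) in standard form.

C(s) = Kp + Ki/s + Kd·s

Substituting values: C(s) = 8 + 1/s + 0.56s = (0.56s² + 8s + 1)/s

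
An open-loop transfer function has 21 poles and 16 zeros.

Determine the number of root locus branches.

Root locus has n branches where n = number of poles = 21.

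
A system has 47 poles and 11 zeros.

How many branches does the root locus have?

Root locus has n branches where n = number of poles = 47.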